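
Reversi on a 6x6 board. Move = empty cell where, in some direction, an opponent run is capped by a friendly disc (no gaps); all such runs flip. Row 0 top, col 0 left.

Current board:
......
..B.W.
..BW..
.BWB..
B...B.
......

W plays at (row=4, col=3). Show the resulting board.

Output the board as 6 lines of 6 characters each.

Answer: ......
..B.W.
..BW..
.BWW..
B..WB.
......

Derivation:
Place W at (4,3); scan 8 dirs for brackets.
Dir NW: first cell 'W' (not opp) -> no flip
Dir N: opp run (3,3) capped by W -> flip
Dir NE: first cell '.' (not opp) -> no flip
Dir W: first cell '.' (not opp) -> no flip
Dir E: opp run (4,4), next='.' -> no flip
Dir SW: first cell '.' (not opp) -> no flip
Dir S: first cell '.' (not opp) -> no flip
Dir SE: first cell '.' (not opp) -> no flip
All flips: (3,3)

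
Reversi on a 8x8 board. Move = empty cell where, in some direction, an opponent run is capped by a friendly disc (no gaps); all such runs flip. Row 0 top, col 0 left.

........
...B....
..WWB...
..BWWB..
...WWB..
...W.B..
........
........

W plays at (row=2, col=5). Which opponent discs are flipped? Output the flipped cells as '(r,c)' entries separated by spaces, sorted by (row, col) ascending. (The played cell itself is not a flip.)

Answer: (2,4)

Derivation:
Dir NW: first cell '.' (not opp) -> no flip
Dir N: first cell '.' (not opp) -> no flip
Dir NE: first cell '.' (not opp) -> no flip
Dir W: opp run (2,4) capped by W -> flip
Dir E: first cell '.' (not opp) -> no flip
Dir SW: first cell 'W' (not opp) -> no flip
Dir S: opp run (3,5) (4,5) (5,5), next='.' -> no flip
Dir SE: first cell '.' (not opp) -> no flip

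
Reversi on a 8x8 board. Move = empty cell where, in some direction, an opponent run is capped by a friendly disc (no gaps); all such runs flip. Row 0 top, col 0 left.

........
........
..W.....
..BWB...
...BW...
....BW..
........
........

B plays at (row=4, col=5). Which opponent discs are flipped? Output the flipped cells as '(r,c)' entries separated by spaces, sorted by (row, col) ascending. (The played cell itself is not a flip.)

Answer: (4,4)

Derivation:
Dir NW: first cell 'B' (not opp) -> no flip
Dir N: first cell '.' (not opp) -> no flip
Dir NE: first cell '.' (not opp) -> no flip
Dir W: opp run (4,4) capped by B -> flip
Dir E: first cell '.' (not opp) -> no flip
Dir SW: first cell 'B' (not opp) -> no flip
Dir S: opp run (5,5), next='.' -> no flip
Dir SE: first cell '.' (not opp) -> no flip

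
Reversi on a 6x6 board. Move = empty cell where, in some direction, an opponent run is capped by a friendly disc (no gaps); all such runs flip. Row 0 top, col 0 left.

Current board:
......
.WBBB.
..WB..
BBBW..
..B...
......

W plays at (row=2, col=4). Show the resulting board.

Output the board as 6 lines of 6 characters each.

Place W at (2,4); scan 8 dirs for brackets.
Dir NW: opp run (1,3), next='.' -> no flip
Dir N: opp run (1,4), next='.' -> no flip
Dir NE: first cell '.' (not opp) -> no flip
Dir W: opp run (2,3) capped by W -> flip
Dir E: first cell '.' (not opp) -> no flip
Dir SW: first cell 'W' (not opp) -> no flip
Dir S: first cell '.' (not opp) -> no flip
Dir SE: first cell '.' (not opp) -> no flip
All flips: (2,3)

Answer: ......
.WBBB.
..WWW.
BBBW..
..B...
......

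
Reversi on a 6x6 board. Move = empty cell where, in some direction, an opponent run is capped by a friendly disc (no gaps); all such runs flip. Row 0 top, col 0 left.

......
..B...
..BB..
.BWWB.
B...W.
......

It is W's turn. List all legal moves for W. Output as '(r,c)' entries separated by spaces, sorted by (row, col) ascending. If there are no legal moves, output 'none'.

Answer: (0,2) (1,1) (1,3) (1,4) (2,4) (3,0) (3,5)

Derivation:
(0,1): no bracket -> illegal
(0,2): flips 2 -> legal
(0,3): no bracket -> illegal
(1,1): flips 1 -> legal
(1,3): flips 1 -> legal
(1,4): flips 1 -> legal
(2,0): no bracket -> illegal
(2,1): no bracket -> illegal
(2,4): flips 1 -> legal
(2,5): no bracket -> illegal
(3,0): flips 1 -> legal
(3,5): flips 1 -> legal
(4,1): no bracket -> illegal
(4,2): no bracket -> illegal
(4,3): no bracket -> illegal
(4,5): no bracket -> illegal
(5,0): no bracket -> illegal
(5,1): no bracket -> illegal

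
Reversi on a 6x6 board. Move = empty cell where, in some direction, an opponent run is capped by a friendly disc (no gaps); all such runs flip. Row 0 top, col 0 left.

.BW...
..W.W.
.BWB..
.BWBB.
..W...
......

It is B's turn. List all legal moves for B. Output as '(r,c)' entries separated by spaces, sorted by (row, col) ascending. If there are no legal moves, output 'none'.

Answer: (0,3) (0,5) (1,1) (1,3) (4,1) (4,3) (5,1) (5,3)

Derivation:
(0,3): flips 2 -> legal
(0,4): no bracket -> illegal
(0,5): flips 1 -> legal
(1,1): flips 1 -> legal
(1,3): flips 1 -> legal
(1,5): no bracket -> illegal
(2,4): no bracket -> illegal
(2,5): no bracket -> illegal
(4,1): flips 1 -> legal
(4,3): flips 1 -> legal
(5,1): flips 1 -> legal
(5,2): no bracket -> illegal
(5,3): flips 1 -> legal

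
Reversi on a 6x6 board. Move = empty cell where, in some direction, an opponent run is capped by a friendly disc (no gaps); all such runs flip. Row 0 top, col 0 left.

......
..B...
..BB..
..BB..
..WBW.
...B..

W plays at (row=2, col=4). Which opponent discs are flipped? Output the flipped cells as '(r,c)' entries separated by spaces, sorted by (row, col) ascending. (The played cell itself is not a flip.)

Answer: (3,3)

Derivation:
Dir NW: first cell '.' (not opp) -> no flip
Dir N: first cell '.' (not opp) -> no flip
Dir NE: first cell '.' (not opp) -> no flip
Dir W: opp run (2,3) (2,2), next='.' -> no flip
Dir E: first cell '.' (not opp) -> no flip
Dir SW: opp run (3,3) capped by W -> flip
Dir S: first cell '.' (not opp) -> no flip
Dir SE: first cell '.' (not opp) -> no flip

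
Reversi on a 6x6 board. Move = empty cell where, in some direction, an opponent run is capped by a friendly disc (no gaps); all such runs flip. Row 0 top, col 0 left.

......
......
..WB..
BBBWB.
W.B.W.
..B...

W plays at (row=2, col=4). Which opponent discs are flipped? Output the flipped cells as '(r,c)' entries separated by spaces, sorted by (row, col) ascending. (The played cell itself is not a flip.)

Dir NW: first cell '.' (not opp) -> no flip
Dir N: first cell '.' (not opp) -> no flip
Dir NE: first cell '.' (not opp) -> no flip
Dir W: opp run (2,3) capped by W -> flip
Dir E: first cell '.' (not opp) -> no flip
Dir SW: first cell 'W' (not opp) -> no flip
Dir S: opp run (3,4) capped by W -> flip
Dir SE: first cell '.' (not opp) -> no flip

Answer: (2,3) (3,4)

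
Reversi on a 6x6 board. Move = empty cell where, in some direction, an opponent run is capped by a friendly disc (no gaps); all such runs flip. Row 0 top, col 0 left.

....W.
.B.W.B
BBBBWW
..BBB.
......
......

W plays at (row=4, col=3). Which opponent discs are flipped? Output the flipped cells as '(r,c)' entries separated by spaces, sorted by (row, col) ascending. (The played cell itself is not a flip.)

Dir NW: opp run (3,2) (2,1), next='.' -> no flip
Dir N: opp run (3,3) (2,3) capped by W -> flip
Dir NE: opp run (3,4) capped by W -> flip
Dir W: first cell '.' (not opp) -> no flip
Dir E: first cell '.' (not opp) -> no flip
Dir SW: first cell '.' (not opp) -> no flip
Dir S: first cell '.' (not opp) -> no flip
Dir SE: first cell '.' (not opp) -> no flip

Answer: (2,3) (3,3) (3,4)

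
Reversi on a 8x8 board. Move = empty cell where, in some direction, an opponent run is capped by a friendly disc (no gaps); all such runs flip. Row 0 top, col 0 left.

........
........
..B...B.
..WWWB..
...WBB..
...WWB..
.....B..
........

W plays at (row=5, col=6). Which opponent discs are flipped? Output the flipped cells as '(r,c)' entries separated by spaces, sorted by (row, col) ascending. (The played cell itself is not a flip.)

Answer: (4,5) (5,5)

Derivation:
Dir NW: opp run (4,5) capped by W -> flip
Dir N: first cell '.' (not opp) -> no flip
Dir NE: first cell '.' (not opp) -> no flip
Dir W: opp run (5,5) capped by W -> flip
Dir E: first cell '.' (not opp) -> no flip
Dir SW: opp run (6,5), next='.' -> no flip
Dir S: first cell '.' (not opp) -> no flip
Dir SE: first cell '.' (not opp) -> no flip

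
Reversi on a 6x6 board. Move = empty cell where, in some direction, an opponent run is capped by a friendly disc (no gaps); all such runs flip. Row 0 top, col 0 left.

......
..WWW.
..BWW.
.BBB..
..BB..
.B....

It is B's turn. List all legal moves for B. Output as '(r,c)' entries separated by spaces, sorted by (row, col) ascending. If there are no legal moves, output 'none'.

Answer: (0,2) (0,3) (0,4) (0,5) (1,5) (2,5)

Derivation:
(0,1): no bracket -> illegal
(0,2): flips 1 -> legal
(0,3): flips 2 -> legal
(0,4): flips 1 -> legal
(0,5): flips 2 -> legal
(1,1): no bracket -> illegal
(1,5): flips 1 -> legal
(2,1): no bracket -> illegal
(2,5): flips 2 -> legal
(3,4): no bracket -> illegal
(3,5): no bracket -> illegal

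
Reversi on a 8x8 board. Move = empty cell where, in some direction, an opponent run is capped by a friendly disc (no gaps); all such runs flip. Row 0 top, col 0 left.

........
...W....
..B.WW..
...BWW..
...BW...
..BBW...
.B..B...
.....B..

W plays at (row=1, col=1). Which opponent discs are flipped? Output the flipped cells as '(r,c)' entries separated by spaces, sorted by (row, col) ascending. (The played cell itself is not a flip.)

Dir NW: first cell '.' (not opp) -> no flip
Dir N: first cell '.' (not opp) -> no flip
Dir NE: first cell '.' (not opp) -> no flip
Dir W: first cell '.' (not opp) -> no flip
Dir E: first cell '.' (not opp) -> no flip
Dir SW: first cell '.' (not opp) -> no flip
Dir S: first cell '.' (not opp) -> no flip
Dir SE: opp run (2,2) (3,3) capped by W -> flip

Answer: (2,2) (3,3)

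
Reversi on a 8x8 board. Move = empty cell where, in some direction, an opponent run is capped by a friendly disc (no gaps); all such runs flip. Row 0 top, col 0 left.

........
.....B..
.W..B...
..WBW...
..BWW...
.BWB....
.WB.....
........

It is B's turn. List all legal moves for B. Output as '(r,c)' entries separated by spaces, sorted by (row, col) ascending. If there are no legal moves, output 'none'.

Answer: (2,2) (3,1) (3,5) (4,5) (5,4) (5,5) (6,0) (7,1)

Derivation:
(1,0): no bracket -> illegal
(1,1): no bracket -> illegal
(1,2): no bracket -> illegal
(2,0): no bracket -> illegal
(2,2): flips 1 -> legal
(2,3): no bracket -> illegal
(2,5): no bracket -> illegal
(3,0): no bracket -> illegal
(3,1): flips 1 -> legal
(3,5): flips 2 -> legal
(4,1): no bracket -> illegal
(4,5): flips 2 -> legal
(5,0): no bracket -> illegal
(5,4): flips 2 -> legal
(5,5): flips 1 -> legal
(6,0): flips 1 -> legal
(6,3): no bracket -> illegal
(7,0): no bracket -> illegal
(7,1): flips 1 -> legal
(7,2): no bracket -> illegal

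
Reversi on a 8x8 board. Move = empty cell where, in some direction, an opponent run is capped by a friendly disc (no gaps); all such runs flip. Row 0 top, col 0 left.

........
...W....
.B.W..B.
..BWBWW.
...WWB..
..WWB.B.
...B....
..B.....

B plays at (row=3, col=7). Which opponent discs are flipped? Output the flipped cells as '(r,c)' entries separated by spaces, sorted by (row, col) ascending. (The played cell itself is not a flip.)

Answer: (3,5) (3,6)

Derivation:
Dir NW: first cell 'B' (not opp) -> no flip
Dir N: first cell '.' (not opp) -> no flip
Dir NE: edge -> no flip
Dir W: opp run (3,6) (3,5) capped by B -> flip
Dir E: edge -> no flip
Dir SW: first cell '.' (not opp) -> no flip
Dir S: first cell '.' (not opp) -> no flip
Dir SE: edge -> no flip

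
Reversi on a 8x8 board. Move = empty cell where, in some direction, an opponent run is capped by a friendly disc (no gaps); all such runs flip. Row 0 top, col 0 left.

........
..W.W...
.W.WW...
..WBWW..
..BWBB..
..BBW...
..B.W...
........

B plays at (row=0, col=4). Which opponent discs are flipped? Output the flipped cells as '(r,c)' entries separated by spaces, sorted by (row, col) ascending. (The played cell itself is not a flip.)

Dir NW: edge -> no flip
Dir N: edge -> no flip
Dir NE: edge -> no flip
Dir W: first cell '.' (not opp) -> no flip
Dir E: first cell '.' (not opp) -> no flip
Dir SW: first cell '.' (not opp) -> no flip
Dir S: opp run (1,4) (2,4) (3,4) capped by B -> flip
Dir SE: first cell '.' (not opp) -> no flip

Answer: (1,4) (2,4) (3,4)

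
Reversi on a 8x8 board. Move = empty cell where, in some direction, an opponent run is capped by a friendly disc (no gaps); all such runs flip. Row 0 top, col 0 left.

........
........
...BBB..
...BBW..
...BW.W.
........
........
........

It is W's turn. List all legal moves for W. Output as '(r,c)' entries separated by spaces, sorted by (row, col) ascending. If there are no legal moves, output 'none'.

Answer: (1,3) (1,4) (1,5) (2,2) (3,2) (4,2)

Derivation:
(1,2): no bracket -> illegal
(1,3): flips 1 -> legal
(1,4): flips 2 -> legal
(1,5): flips 1 -> legal
(1,6): no bracket -> illegal
(2,2): flips 1 -> legal
(2,6): no bracket -> illegal
(3,2): flips 2 -> legal
(3,6): no bracket -> illegal
(4,2): flips 1 -> legal
(4,5): no bracket -> illegal
(5,2): no bracket -> illegal
(5,3): no bracket -> illegal
(5,4): no bracket -> illegal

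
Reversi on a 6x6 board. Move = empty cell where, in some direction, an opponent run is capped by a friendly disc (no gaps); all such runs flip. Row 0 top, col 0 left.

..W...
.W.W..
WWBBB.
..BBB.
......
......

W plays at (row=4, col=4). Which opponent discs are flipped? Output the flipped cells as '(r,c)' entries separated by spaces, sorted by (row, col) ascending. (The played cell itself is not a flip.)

Answer: (2,2) (3,3)

Derivation:
Dir NW: opp run (3,3) (2,2) capped by W -> flip
Dir N: opp run (3,4) (2,4), next='.' -> no flip
Dir NE: first cell '.' (not opp) -> no flip
Dir W: first cell '.' (not opp) -> no flip
Dir E: first cell '.' (not opp) -> no flip
Dir SW: first cell '.' (not opp) -> no flip
Dir S: first cell '.' (not opp) -> no flip
Dir SE: first cell '.' (not opp) -> no flip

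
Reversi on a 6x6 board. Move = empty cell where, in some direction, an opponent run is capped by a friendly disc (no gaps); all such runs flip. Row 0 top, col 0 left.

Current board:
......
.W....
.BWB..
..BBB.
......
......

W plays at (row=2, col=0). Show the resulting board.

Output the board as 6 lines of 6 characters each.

Answer: ......
.W....
WWWB..
..BBB.
......
......

Derivation:
Place W at (2,0); scan 8 dirs for brackets.
Dir NW: edge -> no flip
Dir N: first cell '.' (not opp) -> no flip
Dir NE: first cell 'W' (not opp) -> no flip
Dir W: edge -> no flip
Dir E: opp run (2,1) capped by W -> flip
Dir SW: edge -> no flip
Dir S: first cell '.' (not opp) -> no flip
Dir SE: first cell '.' (not opp) -> no flip
All flips: (2,1)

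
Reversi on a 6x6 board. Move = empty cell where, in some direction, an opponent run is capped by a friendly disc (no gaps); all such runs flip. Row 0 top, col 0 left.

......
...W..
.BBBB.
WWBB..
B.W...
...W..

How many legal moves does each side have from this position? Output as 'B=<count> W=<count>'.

Answer: B=7 W=7

Derivation:
-- B to move --
(0,2): flips 1 -> legal
(0,3): flips 1 -> legal
(0,4): flips 1 -> legal
(1,2): no bracket -> illegal
(1,4): no bracket -> illegal
(2,0): flips 1 -> legal
(4,1): flips 1 -> legal
(4,3): no bracket -> illegal
(4,4): no bracket -> illegal
(5,1): flips 1 -> legal
(5,2): flips 1 -> legal
(5,4): no bracket -> illegal
B mobility = 7
-- W to move --
(1,0): no bracket -> illegal
(1,1): flips 1 -> legal
(1,2): flips 3 -> legal
(1,4): no bracket -> illegal
(1,5): flips 2 -> legal
(2,0): no bracket -> illegal
(2,5): no bracket -> illegal
(3,4): flips 2 -> legal
(3,5): flips 1 -> legal
(4,1): no bracket -> illegal
(4,3): flips 2 -> legal
(4,4): no bracket -> illegal
(5,0): flips 1 -> legal
(5,1): no bracket -> illegal
W mobility = 7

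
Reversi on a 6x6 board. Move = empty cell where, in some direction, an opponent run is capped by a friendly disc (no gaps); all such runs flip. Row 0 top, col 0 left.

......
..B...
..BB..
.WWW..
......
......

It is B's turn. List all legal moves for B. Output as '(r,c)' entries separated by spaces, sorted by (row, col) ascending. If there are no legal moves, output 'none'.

Answer: (4,0) (4,1) (4,2) (4,3) (4,4)

Derivation:
(2,0): no bracket -> illegal
(2,1): no bracket -> illegal
(2,4): no bracket -> illegal
(3,0): no bracket -> illegal
(3,4): no bracket -> illegal
(4,0): flips 1 -> legal
(4,1): flips 1 -> legal
(4,2): flips 1 -> legal
(4,3): flips 1 -> legal
(4,4): flips 1 -> legal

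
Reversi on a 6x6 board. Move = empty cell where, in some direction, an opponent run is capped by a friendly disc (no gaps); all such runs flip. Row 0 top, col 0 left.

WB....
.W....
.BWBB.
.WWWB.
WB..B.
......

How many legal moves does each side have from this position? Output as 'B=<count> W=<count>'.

Answer: B=3 W=12

Derivation:
-- B to move --
(0,2): no bracket -> illegal
(1,0): no bracket -> illegal
(1,2): no bracket -> illegal
(1,3): no bracket -> illegal
(2,0): no bracket -> illegal
(3,0): flips 3 -> legal
(4,2): flips 1 -> legal
(4,3): flips 2 -> legal
(5,0): no bracket -> illegal
(5,1): no bracket -> illegal
B mobility = 3
-- W to move --
(0,2): flips 1 -> legal
(1,0): flips 1 -> legal
(1,2): no bracket -> illegal
(1,3): flips 1 -> legal
(1,4): flips 1 -> legal
(1,5): flips 1 -> legal
(2,0): flips 1 -> legal
(2,5): flips 2 -> legal
(3,0): no bracket -> illegal
(3,5): flips 1 -> legal
(4,2): flips 1 -> legal
(4,3): no bracket -> illegal
(4,5): no bracket -> illegal
(5,0): flips 1 -> legal
(5,1): flips 1 -> legal
(5,2): no bracket -> illegal
(5,3): no bracket -> illegal
(5,4): no bracket -> illegal
(5,5): flips 1 -> legal
W mobility = 12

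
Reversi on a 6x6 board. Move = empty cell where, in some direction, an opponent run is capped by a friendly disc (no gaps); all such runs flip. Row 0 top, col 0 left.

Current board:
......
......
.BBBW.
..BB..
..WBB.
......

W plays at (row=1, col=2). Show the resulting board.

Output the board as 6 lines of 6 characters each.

Answer: ......
..W...
.BWBW.
..WB..
..WBB.
......

Derivation:
Place W at (1,2); scan 8 dirs for brackets.
Dir NW: first cell '.' (not opp) -> no flip
Dir N: first cell '.' (not opp) -> no flip
Dir NE: first cell '.' (not opp) -> no flip
Dir W: first cell '.' (not opp) -> no flip
Dir E: first cell '.' (not opp) -> no flip
Dir SW: opp run (2,1), next='.' -> no flip
Dir S: opp run (2,2) (3,2) capped by W -> flip
Dir SE: opp run (2,3), next='.' -> no flip
All flips: (2,2) (3,2)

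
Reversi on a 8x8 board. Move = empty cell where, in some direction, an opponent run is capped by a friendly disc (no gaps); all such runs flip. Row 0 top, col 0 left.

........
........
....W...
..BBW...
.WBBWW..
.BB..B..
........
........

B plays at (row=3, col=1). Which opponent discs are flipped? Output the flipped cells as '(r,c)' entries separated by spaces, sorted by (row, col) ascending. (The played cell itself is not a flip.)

Dir NW: first cell '.' (not opp) -> no flip
Dir N: first cell '.' (not opp) -> no flip
Dir NE: first cell '.' (not opp) -> no flip
Dir W: first cell '.' (not opp) -> no flip
Dir E: first cell 'B' (not opp) -> no flip
Dir SW: first cell '.' (not opp) -> no flip
Dir S: opp run (4,1) capped by B -> flip
Dir SE: first cell 'B' (not opp) -> no flip

Answer: (4,1)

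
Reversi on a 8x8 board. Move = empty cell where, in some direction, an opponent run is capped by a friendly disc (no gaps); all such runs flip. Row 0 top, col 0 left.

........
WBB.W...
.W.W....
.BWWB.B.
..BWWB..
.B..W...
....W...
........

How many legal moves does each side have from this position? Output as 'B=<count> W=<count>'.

-- B to move --
(0,0): no bracket -> illegal
(0,1): no bracket -> illegal
(0,3): no bracket -> illegal
(0,4): no bracket -> illegal
(0,5): no bracket -> illegal
(1,3): no bracket -> illegal
(1,5): no bracket -> illegal
(2,0): no bracket -> illegal
(2,2): flips 1 -> legal
(2,4): flips 1 -> legal
(2,5): no bracket -> illegal
(3,0): flips 1 -> legal
(3,5): no bracket -> illegal
(4,1): no bracket -> illegal
(5,2): flips 1 -> legal
(5,3): no bracket -> illegal
(5,5): no bracket -> illegal
(6,3): flips 1 -> legal
(6,5): no bracket -> illegal
(7,3): no bracket -> illegal
(7,4): flips 3 -> legal
(7,5): no bracket -> illegal
B mobility = 6
-- W to move --
(0,0): no bracket -> illegal
(0,1): flips 2 -> legal
(0,2): no bracket -> illegal
(0,3): flips 1 -> legal
(1,3): flips 2 -> legal
(2,0): no bracket -> illegal
(2,2): no bracket -> illegal
(2,4): flips 1 -> legal
(2,5): flips 1 -> legal
(2,6): no bracket -> illegal
(2,7): flips 2 -> legal
(3,0): flips 1 -> legal
(3,5): flips 1 -> legal
(3,7): no bracket -> illegal
(4,0): no bracket -> illegal
(4,1): flips 2 -> legal
(4,6): flips 1 -> legal
(4,7): no bracket -> illegal
(5,0): no bracket -> illegal
(5,2): flips 1 -> legal
(5,3): no bracket -> illegal
(5,5): no bracket -> illegal
(5,6): flips 2 -> legal
(6,0): flips 2 -> legal
(6,1): no bracket -> illegal
(6,2): no bracket -> illegal
W mobility = 13

Answer: B=6 W=13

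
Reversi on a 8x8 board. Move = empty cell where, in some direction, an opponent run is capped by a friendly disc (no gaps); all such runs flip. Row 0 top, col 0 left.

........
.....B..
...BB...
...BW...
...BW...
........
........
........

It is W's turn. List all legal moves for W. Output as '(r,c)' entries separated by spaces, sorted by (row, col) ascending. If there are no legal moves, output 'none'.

Answer: (1,2) (1,4) (2,2) (3,2) (4,2) (5,2)

Derivation:
(0,4): no bracket -> illegal
(0,5): no bracket -> illegal
(0,6): no bracket -> illegal
(1,2): flips 1 -> legal
(1,3): no bracket -> illegal
(1,4): flips 1 -> legal
(1,6): no bracket -> illegal
(2,2): flips 1 -> legal
(2,5): no bracket -> illegal
(2,6): no bracket -> illegal
(3,2): flips 1 -> legal
(3,5): no bracket -> illegal
(4,2): flips 1 -> legal
(5,2): flips 1 -> legal
(5,3): no bracket -> illegal
(5,4): no bracket -> illegal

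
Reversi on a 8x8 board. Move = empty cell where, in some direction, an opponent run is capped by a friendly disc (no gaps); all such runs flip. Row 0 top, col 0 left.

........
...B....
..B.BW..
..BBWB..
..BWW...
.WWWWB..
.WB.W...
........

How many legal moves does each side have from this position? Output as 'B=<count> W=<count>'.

-- B to move --
(1,4): no bracket -> illegal
(1,5): flips 1 -> legal
(1,6): no bracket -> illegal
(2,3): no bracket -> illegal
(2,6): flips 1 -> legal
(3,6): no bracket -> illegal
(4,0): flips 1 -> legal
(4,1): no bracket -> illegal
(4,5): flips 2 -> legal
(5,0): flips 4 -> legal
(6,0): flips 2 -> legal
(6,3): flips 2 -> legal
(6,5): flips 2 -> legal
(7,0): no bracket -> illegal
(7,1): no bracket -> illegal
(7,2): no bracket -> illegal
(7,3): flips 1 -> legal
(7,4): flips 4 -> legal
(7,5): flips 2 -> legal
B mobility = 11
-- W to move --
(0,2): no bracket -> illegal
(0,3): no bracket -> illegal
(0,4): no bracket -> illegal
(1,1): flips 2 -> legal
(1,2): flips 3 -> legal
(1,4): flips 1 -> legal
(1,5): flips 3 -> legal
(2,1): flips 1 -> legal
(2,3): flips 2 -> legal
(2,6): flips 1 -> legal
(3,1): flips 3 -> legal
(3,6): flips 1 -> legal
(4,1): flips 1 -> legal
(4,5): flips 1 -> legal
(4,6): flips 1 -> legal
(5,6): flips 1 -> legal
(6,3): flips 1 -> legal
(6,5): no bracket -> illegal
(6,6): flips 1 -> legal
(7,1): flips 1 -> legal
(7,2): flips 1 -> legal
(7,3): flips 1 -> legal
W mobility = 18

Answer: B=11 W=18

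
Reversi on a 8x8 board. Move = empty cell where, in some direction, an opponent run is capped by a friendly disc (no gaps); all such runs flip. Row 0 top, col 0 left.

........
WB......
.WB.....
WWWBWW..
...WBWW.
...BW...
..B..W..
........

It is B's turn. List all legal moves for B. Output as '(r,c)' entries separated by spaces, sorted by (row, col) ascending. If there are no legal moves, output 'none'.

(0,0): no bracket -> illegal
(0,1): no bracket -> illegal
(1,2): no bracket -> illegal
(2,0): flips 1 -> legal
(2,3): no bracket -> illegal
(2,4): flips 1 -> legal
(2,5): no bracket -> illegal
(2,6): flips 1 -> legal
(3,6): flips 2 -> legal
(3,7): no bracket -> illegal
(4,0): flips 1 -> legal
(4,1): flips 2 -> legal
(4,2): flips 2 -> legal
(4,7): flips 2 -> legal
(5,2): no bracket -> illegal
(5,5): flips 1 -> legal
(5,6): no bracket -> illegal
(5,7): no bracket -> illegal
(6,3): no bracket -> illegal
(6,4): flips 1 -> legal
(6,6): no bracket -> illegal
(7,4): no bracket -> illegal
(7,5): no bracket -> illegal
(7,6): no bracket -> illegal

Answer: (2,0) (2,4) (2,6) (3,6) (4,0) (4,1) (4,2) (4,7) (5,5) (6,4)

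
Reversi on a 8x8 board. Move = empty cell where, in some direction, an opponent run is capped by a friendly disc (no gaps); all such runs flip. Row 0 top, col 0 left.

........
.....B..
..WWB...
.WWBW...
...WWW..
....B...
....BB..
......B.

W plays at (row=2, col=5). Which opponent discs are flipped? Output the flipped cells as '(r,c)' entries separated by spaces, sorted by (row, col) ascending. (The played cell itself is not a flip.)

Dir NW: first cell '.' (not opp) -> no flip
Dir N: opp run (1,5), next='.' -> no flip
Dir NE: first cell '.' (not opp) -> no flip
Dir W: opp run (2,4) capped by W -> flip
Dir E: first cell '.' (not opp) -> no flip
Dir SW: first cell 'W' (not opp) -> no flip
Dir S: first cell '.' (not opp) -> no flip
Dir SE: first cell '.' (not opp) -> no flip

Answer: (2,4)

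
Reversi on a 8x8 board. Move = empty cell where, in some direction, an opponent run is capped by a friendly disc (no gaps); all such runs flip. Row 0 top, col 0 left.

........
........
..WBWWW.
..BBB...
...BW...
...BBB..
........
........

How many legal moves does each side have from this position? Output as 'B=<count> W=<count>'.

-- B to move --
(1,1): flips 1 -> legal
(1,2): flips 1 -> legal
(1,3): no bracket -> illegal
(1,4): flips 1 -> legal
(1,5): flips 1 -> legal
(1,6): flips 1 -> legal
(1,7): no bracket -> illegal
(2,1): flips 1 -> legal
(2,7): flips 3 -> legal
(3,1): no bracket -> illegal
(3,5): flips 1 -> legal
(3,6): no bracket -> illegal
(3,7): no bracket -> illegal
(4,5): flips 1 -> legal
B mobility = 9
-- W to move --
(1,2): no bracket -> illegal
(1,3): no bracket -> illegal
(1,4): no bracket -> illegal
(2,1): no bracket -> illegal
(3,1): no bracket -> illegal
(3,5): no bracket -> illegal
(4,1): no bracket -> illegal
(4,2): flips 3 -> legal
(4,5): no bracket -> illegal
(4,6): no bracket -> illegal
(5,2): flips 2 -> legal
(5,6): no bracket -> illegal
(6,2): flips 1 -> legal
(6,3): no bracket -> illegal
(6,4): flips 1 -> legal
(6,5): no bracket -> illegal
(6,6): flips 1 -> legal
W mobility = 5

Answer: B=9 W=5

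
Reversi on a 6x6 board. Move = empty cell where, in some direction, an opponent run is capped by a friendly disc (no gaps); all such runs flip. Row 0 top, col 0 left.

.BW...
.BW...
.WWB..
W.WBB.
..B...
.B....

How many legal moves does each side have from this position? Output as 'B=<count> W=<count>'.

Answer: B=5 W=9

Derivation:
-- B to move --
(0,3): flips 1 -> legal
(1,0): no bracket -> illegal
(1,3): flips 1 -> legal
(2,0): flips 2 -> legal
(3,1): flips 2 -> legal
(4,0): no bracket -> illegal
(4,1): flips 1 -> legal
(4,3): no bracket -> illegal
B mobility = 5
-- W to move --
(0,0): flips 2 -> legal
(1,0): flips 1 -> legal
(1,3): no bracket -> illegal
(1,4): flips 1 -> legal
(2,0): flips 1 -> legal
(2,4): flips 1 -> legal
(2,5): no bracket -> illegal
(3,1): no bracket -> illegal
(3,5): flips 2 -> legal
(4,0): no bracket -> illegal
(4,1): no bracket -> illegal
(4,3): no bracket -> illegal
(4,4): flips 1 -> legal
(4,5): flips 2 -> legal
(5,0): no bracket -> illegal
(5,2): flips 1 -> legal
(5,3): no bracket -> illegal
W mobility = 9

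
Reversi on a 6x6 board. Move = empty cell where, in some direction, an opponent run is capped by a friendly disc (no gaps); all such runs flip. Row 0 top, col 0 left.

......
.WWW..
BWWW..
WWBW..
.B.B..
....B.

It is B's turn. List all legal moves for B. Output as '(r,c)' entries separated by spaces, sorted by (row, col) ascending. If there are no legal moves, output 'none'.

Answer: (0,1) (0,2) (0,3) (1,0) (1,4) (2,4) (3,4) (4,0) (4,2)

Derivation:
(0,0): no bracket -> illegal
(0,1): flips 3 -> legal
(0,2): flips 3 -> legal
(0,3): flips 3 -> legal
(0,4): no bracket -> illegal
(1,0): flips 1 -> legal
(1,4): flips 1 -> legal
(2,4): flips 3 -> legal
(3,4): flips 1 -> legal
(4,0): flips 1 -> legal
(4,2): flips 1 -> legal
(4,4): no bracket -> illegal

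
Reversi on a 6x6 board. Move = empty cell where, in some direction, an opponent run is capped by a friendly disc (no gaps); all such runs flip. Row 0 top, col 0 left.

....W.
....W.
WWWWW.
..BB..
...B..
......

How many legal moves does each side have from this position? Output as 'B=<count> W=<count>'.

Answer: B=6 W=5

Derivation:
-- B to move --
(0,3): no bracket -> illegal
(0,5): flips 2 -> legal
(1,0): flips 1 -> legal
(1,1): flips 1 -> legal
(1,2): flips 1 -> legal
(1,3): flips 1 -> legal
(1,5): flips 1 -> legal
(2,5): no bracket -> illegal
(3,0): no bracket -> illegal
(3,1): no bracket -> illegal
(3,4): no bracket -> illegal
(3,5): no bracket -> illegal
B mobility = 6
-- W to move --
(3,1): no bracket -> illegal
(3,4): no bracket -> illegal
(4,1): flips 1 -> legal
(4,2): flips 2 -> legal
(4,4): flips 1 -> legal
(5,2): no bracket -> illegal
(5,3): flips 2 -> legal
(5,4): flips 2 -> legal
W mobility = 5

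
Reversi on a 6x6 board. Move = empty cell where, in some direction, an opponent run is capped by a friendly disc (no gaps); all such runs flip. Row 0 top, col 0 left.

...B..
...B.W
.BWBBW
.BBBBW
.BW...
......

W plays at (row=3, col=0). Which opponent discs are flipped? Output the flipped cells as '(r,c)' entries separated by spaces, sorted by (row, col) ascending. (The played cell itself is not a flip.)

Answer: (3,1) (3,2) (3,3) (3,4)

Derivation:
Dir NW: edge -> no flip
Dir N: first cell '.' (not opp) -> no flip
Dir NE: opp run (2,1), next='.' -> no flip
Dir W: edge -> no flip
Dir E: opp run (3,1) (3,2) (3,3) (3,4) capped by W -> flip
Dir SW: edge -> no flip
Dir S: first cell '.' (not opp) -> no flip
Dir SE: opp run (4,1), next='.' -> no flip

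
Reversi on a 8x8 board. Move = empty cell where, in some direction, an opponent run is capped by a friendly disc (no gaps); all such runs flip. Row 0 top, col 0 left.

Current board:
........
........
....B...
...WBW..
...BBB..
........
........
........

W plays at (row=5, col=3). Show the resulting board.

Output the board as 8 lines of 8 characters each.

Answer: ........
........
....B...
...WBW..
...WWB..
...W....
........
........

Derivation:
Place W at (5,3); scan 8 dirs for brackets.
Dir NW: first cell '.' (not opp) -> no flip
Dir N: opp run (4,3) capped by W -> flip
Dir NE: opp run (4,4) capped by W -> flip
Dir W: first cell '.' (not opp) -> no flip
Dir E: first cell '.' (not opp) -> no flip
Dir SW: first cell '.' (not opp) -> no flip
Dir S: first cell '.' (not opp) -> no flip
Dir SE: first cell '.' (not opp) -> no flip
All flips: (4,3) (4,4)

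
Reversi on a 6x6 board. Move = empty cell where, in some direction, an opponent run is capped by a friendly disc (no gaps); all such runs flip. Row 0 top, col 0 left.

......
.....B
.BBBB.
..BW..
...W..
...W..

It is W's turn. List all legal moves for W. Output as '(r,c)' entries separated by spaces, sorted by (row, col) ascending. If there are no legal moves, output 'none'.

Answer: (1,0) (1,1) (1,3) (3,1)

Derivation:
(0,4): no bracket -> illegal
(0,5): no bracket -> illegal
(1,0): flips 2 -> legal
(1,1): flips 1 -> legal
(1,2): no bracket -> illegal
(1,3): flips 1 -> legal
(1,4): no bracket -> illegal
(2,0): no bracket -> illegal
(2,5): no bracket -> illegal
(3,0): no bracket -> illegal
(3,1): flips 1 -> legal
(3,4): no bracket -> illegal
(3,5): no bracket -> illegal
(4,1): no bracket -> illegal
(4,2): no bracket -> illegal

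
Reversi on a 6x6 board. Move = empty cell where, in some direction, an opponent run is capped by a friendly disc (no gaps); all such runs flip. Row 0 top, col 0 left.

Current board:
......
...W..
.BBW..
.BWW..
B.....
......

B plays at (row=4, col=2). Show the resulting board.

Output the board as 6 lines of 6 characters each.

Answer: ......
...W..
.BBW..
.BBW..
B.B...
......

Derivation:
Place B at (4,2); scan 8 dirs for brackets.
Dir NW: first cell 'B' (not opp) -> no flip
Dir N: opp run (3,2) capped by B -> flip
Dir NE: opp run (3,3), next='.' -> no flip
Dir W: first cell '.' (not opp) -> no flip
Dir E: first cell '.' (not opp) -> no flip
Dir SW: first cell '.' (not opp) -> no flip
Dir S: first cell '.' (not opp) -> no flip
Dir SE: first cell '.' (not opp) -> no flip
All flips: (3,2)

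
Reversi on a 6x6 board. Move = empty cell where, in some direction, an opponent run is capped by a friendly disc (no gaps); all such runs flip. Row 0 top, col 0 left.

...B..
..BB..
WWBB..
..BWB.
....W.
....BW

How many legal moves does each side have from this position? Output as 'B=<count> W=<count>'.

Answer: B=3 W=6

Derivation:
-- B to move --
(1,0): flips 1 -> legal
(1,1): no bracket -> illegal
(2,4): no bracket -> illegal
(3,0): flips 1 -> legal
(3,1): no bracket -> illegal
(3,5): no bracket -> illegal
(4,2): no bracket -> illegal
(4,3): flips 1 -> legal
(4,5): no bracket -> illegal
(5,3): no bracket -> illegal
B mobility = 3
-- W to move --
(0,1): no bracket -> illegal
(0,2): no bracket -> illegal
(0,4): no bracket -> illegal
(1,1): flips 1 -> legal
(1,4): no bracket -> illegal
(2,4): flips 3 -> legal
(2,5): no bracket -> illegal
(3,1): flips 1 -> legal
(3,5): flips 1 -> legal
(4,1): no bracket -> illegal
(4,2): no bracket -> illegal
(4,3): flips 1 -> legal
(4,5): no bracket -> illegal
(5,3): flips 1 -> legal
W mobility = 6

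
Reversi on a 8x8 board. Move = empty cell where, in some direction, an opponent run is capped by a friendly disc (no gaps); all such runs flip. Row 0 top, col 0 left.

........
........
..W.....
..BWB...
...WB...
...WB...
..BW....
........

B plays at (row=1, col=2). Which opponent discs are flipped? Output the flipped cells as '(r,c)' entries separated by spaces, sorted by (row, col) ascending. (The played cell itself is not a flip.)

Dir NW: first cell '.' (not opp) -> no flip
Dir N: first cell '.' (not opp) -> no flip
Dir NE: first cell '.' (not opp) -> no flip
Dir W: first cell '.' (not opp) -> no flip
Dir E: first cell '.' (not opp) -> no flip
Dir SW: first cell '.' (not opp) -> no flip
Dir S: opp run (2,2) capped by B -> flip
Dir SE: first cell '.' (not opp) -> no flip

Answer: (2,2)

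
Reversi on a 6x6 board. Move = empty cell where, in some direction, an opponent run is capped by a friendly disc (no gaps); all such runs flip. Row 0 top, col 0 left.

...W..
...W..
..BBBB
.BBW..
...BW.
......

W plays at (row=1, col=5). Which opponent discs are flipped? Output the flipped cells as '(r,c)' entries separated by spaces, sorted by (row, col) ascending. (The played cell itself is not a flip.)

Answer: (2,4)

Derivation:
Dir NW: first cell '.' (not opp) -> no flip
Dir N: first cell '.' (not opp) -> no flip
Dir NE: edge -> no flip
Dir W: first cell '.' (not opp) -> no flip
Dir E: edge -> no flip
Dir SW: opp run (2,4) capped by W -> flip
Dir S: opp run (2,5), next='.' -> no flip
Dir SE: edge -> no flip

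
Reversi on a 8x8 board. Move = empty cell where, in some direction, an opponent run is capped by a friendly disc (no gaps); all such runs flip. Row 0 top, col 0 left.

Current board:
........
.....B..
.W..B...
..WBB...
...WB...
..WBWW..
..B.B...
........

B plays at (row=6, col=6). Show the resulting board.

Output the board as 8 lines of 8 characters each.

Answer: ........
.....B..
.W..B...
..WBB...
...WB...
..WBWB..
..B.B.B.
........

Derivation:
Place B at (6,6); scan 8 dirs for brackets.
Dir NW: opp run (5,5) capped by B -> flip
Dir N: first cell '.' (not opp) -> no flip
Dir NE: first cell '.' (not opp) -> no flip
Dir W: first cell '.' (not opp) -> no flip
Dir E: first cell '.' (not opp) -> no flip
Dir SW: first cell '.' (not opp) -> no flip
Dir S: first cell '.' (not opp) -> no flip
Dir SE: first cell '.' (not opp) -> no flip
All flips: (5,5)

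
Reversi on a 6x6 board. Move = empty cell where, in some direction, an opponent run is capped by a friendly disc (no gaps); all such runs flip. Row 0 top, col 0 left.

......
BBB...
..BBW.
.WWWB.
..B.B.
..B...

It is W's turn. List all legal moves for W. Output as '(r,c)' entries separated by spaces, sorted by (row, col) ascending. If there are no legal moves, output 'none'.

(0,0): flips 2 -> legal
(0,1): no bracket -> illegal
(0,2): flips 2 -> legal
(0,3): no bracket -> illegal
(1,3): flips 2 -> legal
(1,4): flips 1 -> legal
(2,0): no bracket -> illegal
(2,1): flips 2 -> legal
(2,5): no bracket -> illegal
(3,5): flips 1 -> legal
(4,1): no bracket -> illegal
(4,3): no bracket -> illegal
(4,5): no bracket -> illegal
(5,1): flips 1 -> legal
(5,3): flips 1 -> legal
(5,4): flips 2 -> legal
(5,5): flips 1 -> legal

Answer: (0,0) (0,2) (1,3) (1,4) (2,1) (3,5) (5,1) (5,3) (5,4) (5,5)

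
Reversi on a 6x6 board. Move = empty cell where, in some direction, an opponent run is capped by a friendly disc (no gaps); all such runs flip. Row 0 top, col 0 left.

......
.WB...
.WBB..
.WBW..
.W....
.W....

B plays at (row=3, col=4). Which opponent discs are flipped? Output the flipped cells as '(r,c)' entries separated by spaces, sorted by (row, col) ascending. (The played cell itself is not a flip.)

Answer: (3,3)

Derivation:
Dir NW: first cell 'B' (not opp) -> no flip
Dir N: first cell '.' (not opp) -> no flip
Dir NE: first cell '.' (not opp) -> no flip
Dir W: opp run (3,3) capped by B -> flip
Dir E: first cell '.' (not opp) -> no flip
Dir SW: first cell '.' (not opp) -> no flip
Dir S: first cell '.' (not opp) -> no flip
Dir SE: first cell '.' (not opp) -> no flip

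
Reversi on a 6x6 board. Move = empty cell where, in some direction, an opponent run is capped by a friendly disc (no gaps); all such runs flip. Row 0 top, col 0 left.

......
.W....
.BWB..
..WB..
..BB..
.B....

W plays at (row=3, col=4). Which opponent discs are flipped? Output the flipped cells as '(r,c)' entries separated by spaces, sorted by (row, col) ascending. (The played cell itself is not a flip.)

Answer: (3,3)

Derivation:
Dir NW: opp run (2,3), next='.' -> no flip
Dir N: first cell '.' (not opp) -> no flip
Dir NE: first cell '.' (not opp) -> no flip
Dir W: opp run (3,3) capped by W -> flip
Dir E: first cell '.' (not opp) -> no flip
Dir SW: opp run (4,3), next='.' -> no flip
Dir S: first cell '.' (not opp) -> no flip
Dir SE: first cell '.' (not opp) -> no flip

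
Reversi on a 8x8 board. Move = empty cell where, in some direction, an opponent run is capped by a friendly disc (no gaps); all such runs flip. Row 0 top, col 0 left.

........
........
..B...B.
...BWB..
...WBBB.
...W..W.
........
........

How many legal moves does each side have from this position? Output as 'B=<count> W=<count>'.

Answer: B=7 W=6

Derivation:
-- B to move --
(2,3): flips 1 -> legal
(2,4): flips 1 -> legal
(2,5): no bracket -> illegal
(3,2): no bracket -> illegal
(4,2): flips 1 -> legal
(4,7): no bracket -> illegal
(5,2): no bracket -> illegal
(5,4): no bracket -> illegal
(5,5): no bracket -> illegal
(5,7): no bracket -> illegal
(6,2): flips 1 -> legal
(6,3): flips 2 -> legal
(6,4): no bracket -> illegal
(6,5): no bracket -> illegal
(6,6): flips 1 -> legal
(6,7): flips 1 -> legal
B mobility = 7
-- W to move --
(1,1): no bracket -> illegal
(1,2): no bracket -> illegal
(1,3): no bracket -> illegal
(1,5): no bracket -> illegal
(1,6): no bracket -> illegal
(1,7): flips 3 -> legal
(2,1): no bracket -> illegal
(2,3): flips 1 -> legal
(2,4): no bracket -> illegal
(2,5): no bracket -> illegal
(2,7): no bracket -> illegal
(3,1): no bracket -> illegal
(3,2): flips 1 -> legal
(3,6): flips 2 -> legal
(3,7): no bracket -> illegal
(4,2): no bracket -> illegal
(4,7): flips 3 -> legal
(5,4): flips 1 -> legal
(5,5): no bracket -> illegal
(5,7): no bracket -> illegal
W mobility = 6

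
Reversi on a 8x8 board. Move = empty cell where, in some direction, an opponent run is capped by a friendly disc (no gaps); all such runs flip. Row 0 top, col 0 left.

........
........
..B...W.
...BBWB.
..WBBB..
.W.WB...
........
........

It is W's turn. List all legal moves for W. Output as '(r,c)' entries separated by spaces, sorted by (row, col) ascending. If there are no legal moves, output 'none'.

(1,1): no bracket -> illegal
(1,2): no bracket -> illegal
(1,3): no bracket -> illegal
(2,1): no bracket -> illegal
(2,3): flips 2 -> legal
(2,4): flips 1 -> legal
(2,5): no bracket -> illegal
(2,7): no bracket -> illegal
(3,1): no bracket -> illegal
(3,2): flips 2 -> legal
(3,7): flips 1 -> legal
(4,6): flips 4 -> legal
(4,7): no bracket -> illegal
(5,2): no bracket -> illegal
(5,5): flips 2 -> legal
(5,6): no bracket -> illegal
(6,3): no bracket -> illegal
(6,4): no bracket -> illegal
(6,5): no bracket -> illegal

Answer: (2,3) (2,4) (3,2) (3,7) (4,6) (5,5)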